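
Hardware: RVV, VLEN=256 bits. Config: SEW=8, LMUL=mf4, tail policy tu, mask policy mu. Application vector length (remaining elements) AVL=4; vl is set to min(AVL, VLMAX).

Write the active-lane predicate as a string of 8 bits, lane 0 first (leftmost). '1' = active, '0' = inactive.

predicate = 11110000

VLMAX = VLEN×LMUL/SEW = 256×1/4/8 = 8
vl ← min(4, 8) = 4
bits (lane 0 leftmost): 11110000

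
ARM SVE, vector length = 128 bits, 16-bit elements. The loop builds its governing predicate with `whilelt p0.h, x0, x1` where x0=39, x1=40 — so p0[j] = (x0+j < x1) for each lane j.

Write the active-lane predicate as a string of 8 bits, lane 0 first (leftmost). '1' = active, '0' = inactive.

predicate = 10000000

lane count: 128 div 16 = 8
whilelt: lane j active iff 39+j < 40 → j < 1 → 1 active
bits (lane 0 leftmost): 10000000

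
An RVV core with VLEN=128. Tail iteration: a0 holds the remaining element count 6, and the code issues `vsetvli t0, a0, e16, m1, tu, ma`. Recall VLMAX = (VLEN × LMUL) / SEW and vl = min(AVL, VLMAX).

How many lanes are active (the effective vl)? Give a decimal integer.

vl = 6

VLMAX = VLEN×LMUL/SEW = 128×1/16 = 8
vl ← min(6, 8) = 6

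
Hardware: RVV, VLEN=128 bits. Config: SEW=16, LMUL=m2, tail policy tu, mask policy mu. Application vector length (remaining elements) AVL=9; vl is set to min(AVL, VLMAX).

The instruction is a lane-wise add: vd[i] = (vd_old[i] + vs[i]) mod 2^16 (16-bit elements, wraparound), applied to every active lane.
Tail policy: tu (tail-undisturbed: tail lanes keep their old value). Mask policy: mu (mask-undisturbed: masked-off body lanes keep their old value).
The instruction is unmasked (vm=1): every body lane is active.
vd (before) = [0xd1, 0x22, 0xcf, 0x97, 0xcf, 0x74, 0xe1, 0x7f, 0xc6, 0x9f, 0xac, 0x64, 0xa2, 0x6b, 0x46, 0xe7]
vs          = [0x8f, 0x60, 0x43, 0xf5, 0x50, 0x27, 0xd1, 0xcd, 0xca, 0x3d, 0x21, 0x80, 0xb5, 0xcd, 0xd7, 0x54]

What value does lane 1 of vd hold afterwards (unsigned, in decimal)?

vd[1] = 130

lanes per group: 128·2/16 = 16
AVL=9 ≤ VLMAX=16, so vl = 9
  i=0: add(0xd1,0x8f) → 352
  i=1: add(0x22,0x60) → 130
  i=2: add(0xcf,0x43) → 274
  i=3: add(0x97,0xf5) → 396
  i=4: add(0xcf,0x50) → 287
  i=5: add(0x74,0x27) → 155
  i=6: add(0xe1,0xd1) → 434
  i=7: add(0x7f,0xcd) → 332
  i=8: add(0xc6,0xca) → 400
  i=9: tail/keep → 159
  i=10: tail/keep → 172
  i=11: tail/keep → 100
  i=12: tail/keep → 162
  i=13: tail/keep → 107
  i=14: tail/keep → 70
  i=15: tail/keep → 231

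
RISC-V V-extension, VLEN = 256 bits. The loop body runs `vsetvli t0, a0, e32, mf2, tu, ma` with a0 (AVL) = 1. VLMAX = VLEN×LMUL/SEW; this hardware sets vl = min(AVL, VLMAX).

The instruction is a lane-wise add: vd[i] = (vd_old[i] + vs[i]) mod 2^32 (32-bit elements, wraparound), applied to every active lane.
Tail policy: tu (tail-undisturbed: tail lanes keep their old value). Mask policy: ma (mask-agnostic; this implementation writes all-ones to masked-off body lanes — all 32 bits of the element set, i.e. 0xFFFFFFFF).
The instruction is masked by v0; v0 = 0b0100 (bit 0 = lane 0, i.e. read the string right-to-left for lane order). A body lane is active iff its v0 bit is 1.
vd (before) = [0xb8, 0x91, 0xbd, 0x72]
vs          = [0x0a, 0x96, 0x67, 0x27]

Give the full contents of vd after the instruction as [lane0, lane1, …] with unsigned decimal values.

vd = [4294967295, 145, 189, 114]

VLMAX = (256 × 1/2) / 32 = 4 lanes
vl = min(AVL, VLMAX) = min(1, 4) = 1
[0] mask-off/ones = 0xffffffff
[1] tail/keep = 0x91
[2] tail/keep = 0xbd
[3] tail/keep = 0x72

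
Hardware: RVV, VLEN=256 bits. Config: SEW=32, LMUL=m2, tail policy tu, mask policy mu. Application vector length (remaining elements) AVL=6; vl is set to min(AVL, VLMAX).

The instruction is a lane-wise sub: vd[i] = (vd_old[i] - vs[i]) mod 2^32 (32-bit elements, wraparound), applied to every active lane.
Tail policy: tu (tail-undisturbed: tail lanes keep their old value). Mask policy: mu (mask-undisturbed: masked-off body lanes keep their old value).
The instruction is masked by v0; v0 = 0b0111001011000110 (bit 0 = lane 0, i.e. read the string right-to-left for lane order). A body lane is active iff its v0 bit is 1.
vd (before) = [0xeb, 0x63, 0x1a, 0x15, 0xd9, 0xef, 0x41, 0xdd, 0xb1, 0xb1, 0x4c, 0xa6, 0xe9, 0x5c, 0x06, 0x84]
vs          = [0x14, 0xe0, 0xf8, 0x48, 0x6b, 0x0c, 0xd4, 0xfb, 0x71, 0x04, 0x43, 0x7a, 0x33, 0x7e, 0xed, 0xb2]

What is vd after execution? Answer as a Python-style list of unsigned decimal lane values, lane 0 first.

vd = [235, 4294967171, 4294967074, 21, 217, 239, 65, 221, 177, 177, 76, 166, 233, 92, 6, 132]

VLMAX = (256 × 2) / 32 = 16 lanes
AVL=6 ≤ VLMAX=16, so vl = 6
[0] mask-off/keep = 0xeb
[1] sub(0x63,0xe0) = 0xffffff83
[2] sub(0x1a,0xf8) = 0xffffff22
[3] mask-off/keep = 0x15
[4] mask-off/keep = 0xd9
[5] mask-off/keep = 0xef
[6] tail/keep = 0x41
[7] tail/keep = 0xdd
[8] tail/keep = 0xb1
[9] tail/keep = 0xb1
[10] tail/keep = 0x4c
[11] tail/keep = 0xa6
[12] tail/keep = 0xe9
[13] tail/keep = 0x5c
[14] tail/keep = 0x06
[15] tail/keep = 0x84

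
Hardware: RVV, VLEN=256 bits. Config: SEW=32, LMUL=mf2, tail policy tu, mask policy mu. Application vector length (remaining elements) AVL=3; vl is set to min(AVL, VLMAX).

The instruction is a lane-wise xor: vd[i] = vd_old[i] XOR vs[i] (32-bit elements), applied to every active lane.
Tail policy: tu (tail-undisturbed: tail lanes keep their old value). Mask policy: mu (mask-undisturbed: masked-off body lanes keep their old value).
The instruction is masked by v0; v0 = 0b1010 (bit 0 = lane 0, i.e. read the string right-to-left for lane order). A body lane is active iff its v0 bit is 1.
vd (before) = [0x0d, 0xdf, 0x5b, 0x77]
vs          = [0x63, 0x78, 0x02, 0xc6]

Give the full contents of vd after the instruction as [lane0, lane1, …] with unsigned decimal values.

vd = [13, 167, 91, 119]

VLMAX = VLEN×LMUL/SEW = 256×1/2/32 = 4
vl ← min(3, 4) = 3
  i=0: mask-off/keep → 13
  i=1: xor(0xdf,0x78) → 167
  i=2: mask-off/keep → 91
  i=3: tail/keep → 119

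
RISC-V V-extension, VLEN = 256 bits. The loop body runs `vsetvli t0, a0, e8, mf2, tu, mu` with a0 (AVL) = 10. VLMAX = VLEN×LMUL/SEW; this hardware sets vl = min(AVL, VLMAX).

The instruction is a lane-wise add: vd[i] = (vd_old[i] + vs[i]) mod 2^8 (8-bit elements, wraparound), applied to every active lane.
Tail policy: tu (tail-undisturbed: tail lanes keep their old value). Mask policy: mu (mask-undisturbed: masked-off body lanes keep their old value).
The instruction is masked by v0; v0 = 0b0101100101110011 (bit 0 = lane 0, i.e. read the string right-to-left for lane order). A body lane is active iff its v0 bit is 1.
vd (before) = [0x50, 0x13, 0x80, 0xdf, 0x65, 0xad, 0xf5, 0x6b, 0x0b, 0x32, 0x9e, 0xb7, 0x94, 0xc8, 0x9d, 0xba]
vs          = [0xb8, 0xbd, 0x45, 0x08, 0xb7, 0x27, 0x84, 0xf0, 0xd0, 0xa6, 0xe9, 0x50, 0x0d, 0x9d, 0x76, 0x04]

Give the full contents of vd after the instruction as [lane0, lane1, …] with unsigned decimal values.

vd = [8, 208, 128, 223, 28, 212, 121, 107, 219, 50, 158, 183, 148, 200, 157, 186]

VLMAX = (256 × 1/2) / 8 = 16 lanes
vl = min(AVL, VLMAX) = min(10, 16) = 10
  i=0: add(0x50,0xb8) → 8
  i=1: add(0x13,0xbd) → 208
  i=2: mask-off/keep → 128
  i=3: mask-off/keep → 223
  i=4: add(0x65,0xb7) → 28
  i=5: add(0xad,0x27) → 212
  i=6: add(0xf5,0x84) → 121
  i=7: mask-off/keep → 107
  i=8: add(0x0b,0xd0) → 219
  i=9: mask-off/keep → 50
  i=10: tail/keep → 158
  i=11: tail/keep → 183
  i=12: tail/keep → 148
  i=13: tail/keep → 200
  i=14: tail/keep → 157
  i=15: tail/keep → 186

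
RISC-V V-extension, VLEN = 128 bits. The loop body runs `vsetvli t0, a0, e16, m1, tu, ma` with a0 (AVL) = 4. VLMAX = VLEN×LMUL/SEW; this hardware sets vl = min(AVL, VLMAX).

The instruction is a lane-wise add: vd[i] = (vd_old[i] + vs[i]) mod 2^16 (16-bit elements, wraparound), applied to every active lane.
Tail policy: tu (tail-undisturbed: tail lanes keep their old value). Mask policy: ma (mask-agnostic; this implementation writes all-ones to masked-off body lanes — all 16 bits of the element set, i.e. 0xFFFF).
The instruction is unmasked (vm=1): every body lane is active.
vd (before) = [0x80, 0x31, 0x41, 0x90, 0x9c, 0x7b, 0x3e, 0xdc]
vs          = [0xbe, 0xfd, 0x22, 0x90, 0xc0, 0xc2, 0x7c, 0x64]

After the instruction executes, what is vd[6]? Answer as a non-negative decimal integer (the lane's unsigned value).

vd[6] = 62

VLMAX = VLEN×LMUL/SEW = 128×1/16 = 8
vl ← min(4, 8) = 4
  i=0: add(0x80,0xbe) → 318
  i=1: add(0x31,0xfd) → 302
  i=2: add(0x41,0x22) → 99
  i=3: add(0x90,0x90) → 288
  i=4: tail/keep → 156
  i=5: tail/keep → 123
  i=6: tail/keep → 62
  i=7: tail/keep → 220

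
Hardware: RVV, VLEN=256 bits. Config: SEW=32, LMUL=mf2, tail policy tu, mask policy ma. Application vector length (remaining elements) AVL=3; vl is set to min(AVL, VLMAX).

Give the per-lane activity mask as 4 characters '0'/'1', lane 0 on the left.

VLMAX = (256 × 1/2) / 32 = 4 lanes
vl = min(AVL, VLMAX) = min(3, 4) = 3
bits (lane 0 leftmost): 1110

predicate = 1110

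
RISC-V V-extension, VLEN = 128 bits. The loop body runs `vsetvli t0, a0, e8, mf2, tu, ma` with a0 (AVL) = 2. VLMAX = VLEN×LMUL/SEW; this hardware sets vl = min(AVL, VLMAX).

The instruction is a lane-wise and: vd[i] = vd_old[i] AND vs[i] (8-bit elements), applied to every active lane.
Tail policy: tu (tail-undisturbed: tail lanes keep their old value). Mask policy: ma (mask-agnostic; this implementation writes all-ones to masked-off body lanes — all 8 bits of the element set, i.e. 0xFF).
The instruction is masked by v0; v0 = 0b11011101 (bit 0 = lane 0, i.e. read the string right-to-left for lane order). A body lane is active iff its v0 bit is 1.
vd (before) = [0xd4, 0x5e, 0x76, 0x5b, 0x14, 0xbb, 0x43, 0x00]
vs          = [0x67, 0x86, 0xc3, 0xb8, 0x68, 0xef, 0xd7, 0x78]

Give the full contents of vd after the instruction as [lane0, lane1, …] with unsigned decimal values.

vd = [68, 255, 118, 91, 20, 187, 67, 0]

lanes per group: 128·1/2/8 = 8
vl = min(AVL, VLMAX) = min(2, 8) = 2
[0] and(0xd4,0x67) = 0x44
[1] mask-off/ones = 0xff
[2] tail/keep = 0x76
[3] tail/keep = 0x5b
[4] tail/keep = 0x14
[5] tail/keep = 0xbb
[6] tail/keep = 0x43
[7] tail/keep = 0x00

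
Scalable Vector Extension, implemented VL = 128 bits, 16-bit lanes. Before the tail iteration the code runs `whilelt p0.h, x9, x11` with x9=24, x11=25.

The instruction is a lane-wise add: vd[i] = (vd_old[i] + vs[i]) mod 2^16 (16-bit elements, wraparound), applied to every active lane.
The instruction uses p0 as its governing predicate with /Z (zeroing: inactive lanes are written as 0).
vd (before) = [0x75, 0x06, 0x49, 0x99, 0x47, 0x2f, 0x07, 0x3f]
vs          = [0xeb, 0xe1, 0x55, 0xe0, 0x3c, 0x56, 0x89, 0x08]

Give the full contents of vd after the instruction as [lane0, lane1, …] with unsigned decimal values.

vd = [352, 0, 0, 0, 0, 0, 0, 0]

128-bit reg / 16-bit elem → 8 lanes
whilelt: lane j active iff 24+j < 25 → j < 1 → 1 active
vd[0] add(0x75,0xeb) -> 0x160
vd[1] tail/zero -> 0x00
vd[2] tail/zero -> 0x00
vd[3] tail/zero -> 0x00
vd[4] tail/zero -> 0x00
vd[5] tail/zero -> 0x00
vd[6] tail/zero -> 0x00
vd[7] tail/zero -> 0x00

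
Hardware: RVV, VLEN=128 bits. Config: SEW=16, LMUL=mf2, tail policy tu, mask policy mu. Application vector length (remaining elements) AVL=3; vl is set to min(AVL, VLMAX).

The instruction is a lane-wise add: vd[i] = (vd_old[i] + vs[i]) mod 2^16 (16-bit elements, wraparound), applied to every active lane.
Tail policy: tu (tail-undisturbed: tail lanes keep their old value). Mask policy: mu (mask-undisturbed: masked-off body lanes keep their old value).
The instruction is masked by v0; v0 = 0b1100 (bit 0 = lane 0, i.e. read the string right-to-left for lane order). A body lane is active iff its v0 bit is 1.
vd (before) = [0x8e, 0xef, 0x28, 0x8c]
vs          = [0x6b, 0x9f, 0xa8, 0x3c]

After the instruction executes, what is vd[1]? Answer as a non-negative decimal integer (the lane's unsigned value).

VLMAX = VLEN×LMUL/SEW = 128×1/2/16 = 4
vl = min(AVL, VLMAX) = min(3, 4) = 3
[0] mask-off/keep = 0x8e
[1] mask-off/keep = 0xef
[2] add(0x28,0xa8) = 0xd0
[3] tail/keep = 0x8c

vd[1] = 239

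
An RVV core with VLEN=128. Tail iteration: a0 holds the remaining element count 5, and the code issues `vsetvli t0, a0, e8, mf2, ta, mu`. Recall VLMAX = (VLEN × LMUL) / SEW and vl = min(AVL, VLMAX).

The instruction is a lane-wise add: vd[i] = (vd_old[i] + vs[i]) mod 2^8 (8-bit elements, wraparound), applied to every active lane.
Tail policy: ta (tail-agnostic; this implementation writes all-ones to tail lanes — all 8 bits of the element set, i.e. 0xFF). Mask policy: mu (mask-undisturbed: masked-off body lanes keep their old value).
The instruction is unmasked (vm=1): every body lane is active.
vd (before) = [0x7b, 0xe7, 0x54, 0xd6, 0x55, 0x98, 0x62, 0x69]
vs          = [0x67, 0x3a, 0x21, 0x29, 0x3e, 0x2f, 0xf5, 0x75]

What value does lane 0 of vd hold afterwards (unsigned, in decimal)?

vd[0] = 226

VLMAX = VLEN×LMUL/SEW = 128×1/2/8 = 8
vl = min(AVL, VLMAX) = min(5, 8) = 5
[0] add(0x7b,0x67) = 0xe2
[1] add(0xe7,0x3a) = 0x21
[2] add(0x54,0x21) = 0x75
[3] add(0xd6,0x29) = 0xff
[4] add(0x55,0x3e) = 0x93
[5] tail/ones = 0xff
[6] tail/ones = 0xff
[7] tail/ones = 0xff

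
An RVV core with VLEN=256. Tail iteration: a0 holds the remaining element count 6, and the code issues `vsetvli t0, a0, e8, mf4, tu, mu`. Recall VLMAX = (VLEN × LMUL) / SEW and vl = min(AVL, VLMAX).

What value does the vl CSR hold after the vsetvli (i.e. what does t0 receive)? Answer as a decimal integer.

vl = 6

VLMAX = (256 × 1/4) / 8 = 8 lanes
vl ← min(6, 8) = 6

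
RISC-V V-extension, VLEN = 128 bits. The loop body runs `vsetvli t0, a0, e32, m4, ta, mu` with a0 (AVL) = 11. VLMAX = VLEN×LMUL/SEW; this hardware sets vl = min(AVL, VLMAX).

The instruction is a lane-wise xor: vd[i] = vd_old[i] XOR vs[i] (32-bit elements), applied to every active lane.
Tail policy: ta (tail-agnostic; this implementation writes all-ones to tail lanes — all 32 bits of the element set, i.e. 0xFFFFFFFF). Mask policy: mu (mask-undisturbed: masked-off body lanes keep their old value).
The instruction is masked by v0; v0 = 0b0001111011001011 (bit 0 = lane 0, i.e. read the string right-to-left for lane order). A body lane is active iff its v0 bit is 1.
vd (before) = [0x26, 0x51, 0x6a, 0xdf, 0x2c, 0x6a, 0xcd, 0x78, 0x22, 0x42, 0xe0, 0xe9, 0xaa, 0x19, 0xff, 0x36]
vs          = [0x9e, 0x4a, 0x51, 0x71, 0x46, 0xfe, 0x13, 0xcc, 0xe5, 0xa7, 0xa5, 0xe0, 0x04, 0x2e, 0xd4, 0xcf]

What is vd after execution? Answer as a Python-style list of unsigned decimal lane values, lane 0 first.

vd = [184, 27, 106, 174, 44, 106, 222, 180, 34, 229, 69, 4294967295, 4294967295, 4294967295, 4294967295, 4294967295]

VLMAX = (128 × 4) / 32 = 16 lanes
vl = min(AVL, VLMAX) = min(11, 16) = 11
lane  0: xor(0x26,0x9e) ⇒ 0xb8
lane  1: xor(0x51,0x4a) ⇒ 0x1b
lane  2: mask-off/keep ⇒ 0x6a
lane  3: xor(0xdf,0x71) ⇒ 0xae
lane  4: mask-off/keep ⇒ 0x2c
lane  5: mask-off/keep ⇒ 0x6a
lane  6: xor(0xcd,0x13) ⇒ 0xde
lane  7: xor(0x78,0xcc) ⇒ 0xb4
lane  8: mask-off/keep ⇒ 0x22
lane  9: xor(0x42,0xa7) ⇒ 0xe5
lane 10: xor(0xe0,0xa5) ⇒ 0x45
lane 11: tail/ones ⇒ 0xffffffff
lane 12: tail/ones ⇒ 0xffffffff
lane 13: tail/ones ⇒ 0xffffffff
lane 14: tail/ones ⇒ 0xffffffff
lane 15: tail/ones ⇒ 0xffffffff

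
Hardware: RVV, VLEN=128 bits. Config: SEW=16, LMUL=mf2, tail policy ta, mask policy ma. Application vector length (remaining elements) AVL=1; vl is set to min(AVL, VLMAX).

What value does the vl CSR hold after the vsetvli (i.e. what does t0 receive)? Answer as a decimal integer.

vl = 1

VLMAX = (128 × 1/2) / 16 = 4 lanes
vl = min(AVL, VLMAX) = min(1, 4) = 1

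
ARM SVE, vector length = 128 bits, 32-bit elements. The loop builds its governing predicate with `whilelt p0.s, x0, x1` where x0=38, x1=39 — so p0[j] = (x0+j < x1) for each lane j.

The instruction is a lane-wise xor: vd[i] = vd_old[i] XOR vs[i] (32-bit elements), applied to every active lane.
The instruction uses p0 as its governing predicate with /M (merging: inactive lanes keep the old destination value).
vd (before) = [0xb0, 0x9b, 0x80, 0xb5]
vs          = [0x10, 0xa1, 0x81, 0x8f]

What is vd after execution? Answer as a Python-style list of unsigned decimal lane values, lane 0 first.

lane count: 128 div 32 = 4
active while 38+j < 39, i.e. j ∈ [0,1) capped at 4 ⇒ 1
  i=0: xor(0xb0,0x10) → 160
  i=1: tail/keep → 155
  i=2: tail/keep → 128
  i=3: tail/keep → 181

vd = [160, 155, 128, 181]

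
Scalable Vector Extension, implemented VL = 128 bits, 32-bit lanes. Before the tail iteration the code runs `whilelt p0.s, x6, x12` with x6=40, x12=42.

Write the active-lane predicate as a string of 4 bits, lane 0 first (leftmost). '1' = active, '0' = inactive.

predicate = 1100

register lanes = 128/32 = 4
p0[j] = (40+j < 42); true for j=0..1 → 2 lanes set
bits (lane 0 leftmost): 1100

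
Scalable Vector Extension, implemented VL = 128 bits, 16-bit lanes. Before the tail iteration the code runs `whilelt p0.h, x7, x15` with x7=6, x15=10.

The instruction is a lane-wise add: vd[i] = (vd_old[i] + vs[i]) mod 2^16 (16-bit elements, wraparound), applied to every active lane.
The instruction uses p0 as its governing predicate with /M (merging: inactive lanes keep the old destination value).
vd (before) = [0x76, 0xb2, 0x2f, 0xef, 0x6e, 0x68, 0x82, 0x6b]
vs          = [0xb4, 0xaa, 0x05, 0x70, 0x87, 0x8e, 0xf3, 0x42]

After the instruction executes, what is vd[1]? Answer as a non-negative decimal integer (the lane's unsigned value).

register lanes = 128/16 = 8
active while 6+j < 10, i.e. j ∈ [0,4) capped at 8 ⇒ 4
lane  0: add(0x76,0xb4) ⇒ 0x12a
lane  1: add(0xb2,0xaa) ⇒ 0x15c
lane  2: add(0x2f,0x05) ⇒ 0x34
lane  3: add(0xef,0x70) ⇒ 0x15f
lane  4: tail/keep ⇒ 0x6e
lane  5: tail/keep ⇒ 0x68
lane  6: tail/keep ⇒ 0x82
lane  7: tail/keep ⇒ 0x6b

vd[1] = 348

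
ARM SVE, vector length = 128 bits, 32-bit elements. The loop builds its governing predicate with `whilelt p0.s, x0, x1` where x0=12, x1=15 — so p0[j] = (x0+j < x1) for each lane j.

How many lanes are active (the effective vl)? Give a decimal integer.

vl = 3

register lanes = 128/32 = 4
whilelt: lane j active iff 12+j < 15 → j < 3 → 3 active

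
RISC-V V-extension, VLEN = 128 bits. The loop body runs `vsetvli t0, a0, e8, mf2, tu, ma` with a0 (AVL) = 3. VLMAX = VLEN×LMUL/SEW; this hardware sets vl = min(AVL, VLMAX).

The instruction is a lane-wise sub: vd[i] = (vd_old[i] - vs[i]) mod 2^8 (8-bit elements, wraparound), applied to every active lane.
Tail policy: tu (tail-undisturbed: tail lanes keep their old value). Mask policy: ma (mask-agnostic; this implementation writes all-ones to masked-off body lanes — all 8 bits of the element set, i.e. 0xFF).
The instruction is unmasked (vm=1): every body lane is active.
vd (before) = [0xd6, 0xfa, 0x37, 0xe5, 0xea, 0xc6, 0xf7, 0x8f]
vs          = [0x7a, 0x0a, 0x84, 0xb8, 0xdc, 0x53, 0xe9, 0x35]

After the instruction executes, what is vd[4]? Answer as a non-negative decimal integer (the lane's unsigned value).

lanes per group: 128·1/2/8 = 8
vl ← min(3, 8) = 3
  i=0: sub(0xd6,0x7a) → 92
  i=1: sub(0xfa,0x0a) → 240
  i=2: sub(0x37,0x84) → 179
  i=3: tail/keep → 229
  i=4: tail/keep → 234
  i=5: tail/keep → 198
  i=6: tail/keep → 247
  i=7: tail/keep → 143

vd[4] = 234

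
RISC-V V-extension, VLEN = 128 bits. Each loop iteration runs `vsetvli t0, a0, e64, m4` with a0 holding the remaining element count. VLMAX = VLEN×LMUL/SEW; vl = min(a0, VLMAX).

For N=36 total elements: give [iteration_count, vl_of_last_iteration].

[iterations, last_vl] = [5, 4]

VLMAX = (128 × 4) / 64 = 8 lanes
N=36: ⌈36/8⌉ = 5 iters; last vl = 36 − 4×8 = 4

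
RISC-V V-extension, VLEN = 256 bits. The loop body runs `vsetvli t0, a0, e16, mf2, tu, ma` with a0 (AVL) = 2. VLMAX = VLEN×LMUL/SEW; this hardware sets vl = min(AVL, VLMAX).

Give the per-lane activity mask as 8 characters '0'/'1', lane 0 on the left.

VLMAX = VLEN×LMUL/SEW = 256×1/2/16 = 8
AVL=2 ≤ VLMAX=8, so vl = 2
bits (lane 0 leftmost): 11000000

predicate = 11000000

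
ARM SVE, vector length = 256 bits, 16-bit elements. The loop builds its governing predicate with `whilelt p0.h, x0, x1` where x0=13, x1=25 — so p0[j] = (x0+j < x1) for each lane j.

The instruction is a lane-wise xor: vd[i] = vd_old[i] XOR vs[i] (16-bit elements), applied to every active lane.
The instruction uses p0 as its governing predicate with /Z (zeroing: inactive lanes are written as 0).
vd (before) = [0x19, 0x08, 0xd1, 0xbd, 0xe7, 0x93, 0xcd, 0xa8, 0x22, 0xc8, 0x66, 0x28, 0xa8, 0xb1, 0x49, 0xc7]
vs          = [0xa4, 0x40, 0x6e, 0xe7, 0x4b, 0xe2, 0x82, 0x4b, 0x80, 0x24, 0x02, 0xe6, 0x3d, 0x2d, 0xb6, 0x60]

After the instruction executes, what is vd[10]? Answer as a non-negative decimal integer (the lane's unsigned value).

vd[10] = 100

register lanes = 256/16 = 16
p0[j] = (13+j < 25); true for j=0..11 → 12 lanes set
  i=0: xor(0x19,0xa4) → 189
  i=1: xor(0x08,0x40) → 72
  i=2: xor(0xd1,0x6e) → 191
  i=3: xor(0xbd,0xe7) → 90
  i=4: xor(0xe7,0x4b) → 172
  i=5: xor(0x93,0xe2) → 113
  i=6: xor(0xcd,0x82) → 79
  i=7: xor(0xa8,0x4b) → 227
  i=8: xor(0x22,0x80) → 162
  i=9: xor(0xc8,0x24) → 236
  i=10: xor(0x66,0x02) → 100
  i=11: xor(0x28,0xe6) → 206
  i=12: tail/zero → 0
  i=13: tail/zero → 0
  i=14: tail/zero → 0
  i=15: tail/zero → 0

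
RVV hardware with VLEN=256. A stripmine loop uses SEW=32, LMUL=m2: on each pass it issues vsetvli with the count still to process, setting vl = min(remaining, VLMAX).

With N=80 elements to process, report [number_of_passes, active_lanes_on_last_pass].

VLMAX = (256 × 2) / 32 = 16 lanes
80 elements at 16/iter → 5 passes, remainder 16 on the last

[iterations, last_vl] = [5, 16]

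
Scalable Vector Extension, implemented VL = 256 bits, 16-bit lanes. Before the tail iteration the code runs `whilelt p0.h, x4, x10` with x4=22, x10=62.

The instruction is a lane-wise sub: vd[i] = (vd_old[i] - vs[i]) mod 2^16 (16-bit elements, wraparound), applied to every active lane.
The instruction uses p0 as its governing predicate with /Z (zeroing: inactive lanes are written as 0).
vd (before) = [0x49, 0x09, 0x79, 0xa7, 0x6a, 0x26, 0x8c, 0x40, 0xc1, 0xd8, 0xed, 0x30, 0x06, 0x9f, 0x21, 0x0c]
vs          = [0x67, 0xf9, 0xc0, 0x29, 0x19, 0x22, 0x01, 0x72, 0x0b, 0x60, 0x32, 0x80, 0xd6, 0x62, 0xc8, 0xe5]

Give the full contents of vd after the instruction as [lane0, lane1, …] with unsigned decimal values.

vd = [65506, 65296, 65465, 126, 81, 4, 139, 65486, 182, 120, 187, 65456, 65328, 61, 65369, 65319]

256-bit reg / 16-bit elem → 16 lanes
whilelt: lane j active iff 22+j < 62 → j < 40 → 16 active
lane  0: sub(0x49,0x67) ⇒ 0xffe2
lane  1: sub(0x09,0xf9) ⇒ 0xff10
lane  2: sub(0x79,0xc0) ⇒ 0xffb9
lane  3: sub(0xa7,0x29) ⇒ 0x7e
lane  4: sub(0x6a,0x19) ⇒ 0x51
lane  5: sub(0x26,0x22) ⇒ 0x04
lane  6: sub(0x8c,0x01) ⇒ 0x8b
lane  7: sub(0x40,0x72) ⇒ 0xffce
lane  8: sub(0xc1,0x0b) ⇒ 0xb6
lane  9: sub(0xd8,0x60) ⇒ 0x78
lane 10: sub(0xed,0x32) ⇒ 0xbb
lane 11: sub(0x30,0x80) ⇒ 0xffb0
lane 12: sub(0x06,0xd6) ⇒ 0xff30
lane 13: sub(0x9f,0x62) ⇒ 0x3d
lane 14: sub(0x21,0xc8) ⇒ 0xff59
lane 15: sub(0x0c,0xe5) ⇒ 0xff27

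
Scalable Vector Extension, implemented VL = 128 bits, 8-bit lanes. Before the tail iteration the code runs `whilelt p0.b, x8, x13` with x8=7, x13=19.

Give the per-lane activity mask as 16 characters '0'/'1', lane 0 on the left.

predicate = 1111111111110000

128-bit reg / 8-bit elem → 16 lanes
p0[j] = (7+j < 19); true for j=0..11 → 12 lanes set
bits (lane 0 leftmost): 1111111111110000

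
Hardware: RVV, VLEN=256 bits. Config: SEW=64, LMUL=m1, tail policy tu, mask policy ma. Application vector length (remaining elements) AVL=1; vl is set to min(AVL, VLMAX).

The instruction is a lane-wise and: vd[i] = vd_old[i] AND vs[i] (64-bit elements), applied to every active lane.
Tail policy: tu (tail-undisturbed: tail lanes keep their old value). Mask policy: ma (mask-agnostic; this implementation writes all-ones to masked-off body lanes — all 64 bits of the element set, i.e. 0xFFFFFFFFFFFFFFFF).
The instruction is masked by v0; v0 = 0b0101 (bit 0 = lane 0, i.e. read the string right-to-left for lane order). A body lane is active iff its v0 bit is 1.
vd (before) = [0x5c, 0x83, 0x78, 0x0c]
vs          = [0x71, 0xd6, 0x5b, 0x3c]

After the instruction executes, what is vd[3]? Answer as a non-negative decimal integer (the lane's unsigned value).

VLMAX = (256 × 1) / 64 = 4 lanes
vl ← min(1, 4) = 1
lane  0: and(0x5c,0x71) ⇒ 0x50
lane  1: tail/keep ⇒ 0x83
lane  2: tail/keep ⇒ 0x78
lane  3: tail/keep ⇒ 0x0c

vd[3] = 12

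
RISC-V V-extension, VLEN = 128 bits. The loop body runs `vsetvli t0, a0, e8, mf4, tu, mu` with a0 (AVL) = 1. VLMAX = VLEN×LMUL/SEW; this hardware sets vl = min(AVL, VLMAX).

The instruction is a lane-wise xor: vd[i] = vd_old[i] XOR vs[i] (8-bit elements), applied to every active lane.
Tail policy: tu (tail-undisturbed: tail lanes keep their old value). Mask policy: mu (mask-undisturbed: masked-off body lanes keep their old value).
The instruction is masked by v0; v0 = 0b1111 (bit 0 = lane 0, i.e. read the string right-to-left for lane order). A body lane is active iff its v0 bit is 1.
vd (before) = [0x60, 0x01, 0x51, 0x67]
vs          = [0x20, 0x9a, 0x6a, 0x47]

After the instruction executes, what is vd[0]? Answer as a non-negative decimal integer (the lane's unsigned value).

lanes per group: 128·1/4/8 = 4
AVL=1 ≤ VLMAX=4, so vl = 1
[0] xor(0x60,0x20) = 0x40
[1] tail/keep = 0x01
[2] tail/keep = 0x51
[3] tail/keep = 0x67

vd[0] = 64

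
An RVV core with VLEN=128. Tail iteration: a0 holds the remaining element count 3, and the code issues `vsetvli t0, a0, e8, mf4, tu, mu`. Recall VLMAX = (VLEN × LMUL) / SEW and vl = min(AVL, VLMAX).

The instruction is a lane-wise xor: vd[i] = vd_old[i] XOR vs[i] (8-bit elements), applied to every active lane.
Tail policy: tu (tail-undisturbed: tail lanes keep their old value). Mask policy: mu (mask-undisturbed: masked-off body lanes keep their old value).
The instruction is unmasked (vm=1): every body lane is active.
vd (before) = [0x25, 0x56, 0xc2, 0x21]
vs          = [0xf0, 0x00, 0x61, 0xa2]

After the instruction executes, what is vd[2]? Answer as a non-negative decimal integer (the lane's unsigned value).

vd[2] = 163

lanes per group: 128·1/4/8 = 4
AVL=3 ≤ VLMAX=4, so vl = 3
vd[0] xor(0x25,0xf0) -> 0xd5
vd[1] xor(0x56,0x00) -> 0x56
vd[2] xor(0xc2,0x61) -> 0xa3
vd[3] tail/keep -> 0x21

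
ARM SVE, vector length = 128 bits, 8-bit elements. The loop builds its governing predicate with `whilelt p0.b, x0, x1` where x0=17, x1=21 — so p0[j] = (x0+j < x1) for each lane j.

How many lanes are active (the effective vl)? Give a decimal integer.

vl = 4

lane count: 128 div 8 = 16
p0[j] = (17+j < 21); true for j=0..3 → 4 lanes set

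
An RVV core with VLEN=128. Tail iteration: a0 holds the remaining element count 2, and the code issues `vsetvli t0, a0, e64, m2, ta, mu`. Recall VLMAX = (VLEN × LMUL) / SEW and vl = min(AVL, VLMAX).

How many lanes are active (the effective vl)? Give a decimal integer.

vl = 2

lanes per group: 128·2/64 = 4
vl ← min(2, 4) = 2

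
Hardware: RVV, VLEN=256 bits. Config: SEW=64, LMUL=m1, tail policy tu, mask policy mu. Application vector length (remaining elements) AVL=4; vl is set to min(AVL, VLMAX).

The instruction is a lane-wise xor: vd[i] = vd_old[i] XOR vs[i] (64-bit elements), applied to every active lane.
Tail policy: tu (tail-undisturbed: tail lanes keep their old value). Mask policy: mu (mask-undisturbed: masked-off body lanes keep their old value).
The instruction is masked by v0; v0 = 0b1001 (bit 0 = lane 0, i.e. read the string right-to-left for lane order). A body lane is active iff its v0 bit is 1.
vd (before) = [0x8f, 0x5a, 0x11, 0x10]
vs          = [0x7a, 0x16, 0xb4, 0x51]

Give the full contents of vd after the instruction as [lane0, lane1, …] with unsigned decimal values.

VLMAX = VLEN×LMUL/SEW = 256×1/64 = 4
vl ← min(4, 4) = 4
  i=0: xor(0x8f,0x7a) → 245
  i=1: mask-off/keep → 90
  i=2: mask-off/keep → 17
  i=3: xor(0x10,0x51) → 65

vd = [245, 90, 17, 65]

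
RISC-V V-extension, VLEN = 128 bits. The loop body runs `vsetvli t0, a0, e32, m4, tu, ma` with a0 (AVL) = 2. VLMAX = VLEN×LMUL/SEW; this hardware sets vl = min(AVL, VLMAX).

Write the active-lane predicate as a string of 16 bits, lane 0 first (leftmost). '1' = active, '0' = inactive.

VLMAX = VLEN×LMUL/SEW = 128×4/32 = 16
vl = min(AVL, VLMAX) = min(2, 16) = 2
bits (lane 0 leftmost): 1100000000000000

predicate = 1100000000000000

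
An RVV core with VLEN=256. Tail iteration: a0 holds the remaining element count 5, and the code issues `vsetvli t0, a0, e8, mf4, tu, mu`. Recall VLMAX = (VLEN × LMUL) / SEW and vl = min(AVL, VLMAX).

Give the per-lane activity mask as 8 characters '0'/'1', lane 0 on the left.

predicate = 11111000

VLMAX = VLEN×LMUL/SEW = 256×1/4/8 = 8
vl = min(AVL, VLMAX) = min(5, 8) = 5
bits (lane 0 leftmost): 11111000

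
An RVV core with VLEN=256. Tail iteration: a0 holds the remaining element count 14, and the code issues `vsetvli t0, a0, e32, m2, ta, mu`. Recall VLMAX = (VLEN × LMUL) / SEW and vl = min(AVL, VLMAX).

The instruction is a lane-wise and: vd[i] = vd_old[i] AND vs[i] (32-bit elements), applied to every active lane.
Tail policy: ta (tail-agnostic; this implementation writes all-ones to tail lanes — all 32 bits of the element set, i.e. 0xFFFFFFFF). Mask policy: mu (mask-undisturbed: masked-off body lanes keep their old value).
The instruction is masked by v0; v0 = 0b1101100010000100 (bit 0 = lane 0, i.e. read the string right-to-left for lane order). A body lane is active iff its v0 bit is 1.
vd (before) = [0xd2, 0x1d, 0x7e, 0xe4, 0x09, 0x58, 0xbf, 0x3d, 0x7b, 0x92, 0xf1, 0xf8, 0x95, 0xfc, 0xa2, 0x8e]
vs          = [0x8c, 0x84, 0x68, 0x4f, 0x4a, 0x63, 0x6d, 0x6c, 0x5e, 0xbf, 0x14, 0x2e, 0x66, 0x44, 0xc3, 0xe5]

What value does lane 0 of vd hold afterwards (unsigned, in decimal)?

vd[0] = 210

VLMAX = (256 × 2) / 32 = 16 lanes
vl = min(AVL, VLMAX) = min(14, 16) = 14
lane  0: mask-off/keep ⇒ 0xd2
lane  1: mask-off/keep ⇒ 0x1d
lane  2: and(0x7e,0x68) ⇒ 0x68
lane  3: mask-off/keep ⇒ 0xe4
lane  4: mask-off/keep ⇒ 0x09
lane  5: mask-off/keep ⇒ 0x58
lane  6: mask-off/keep ⇒ 0xbf
lane  7: and(0x3d,0x6c) ⇒ 0x2c
lane  8: mask-off/keep ⇒ 0x7b
lane  9: mask-off/keep ⇒ 0x92
lane 10: mask-off/keep ⇒ 0xf1
lane 11: and(0xf8,0x2e) ⇒ 0x28
lane 12: and(0x95,0x66) ⇒ 0x04
lane 13: mask-off/keep ⇒ 0xfc
lane 14: tail/ones ⇒ 0xffffffff
lane 15: tail/ones ⇒ 0xffffffff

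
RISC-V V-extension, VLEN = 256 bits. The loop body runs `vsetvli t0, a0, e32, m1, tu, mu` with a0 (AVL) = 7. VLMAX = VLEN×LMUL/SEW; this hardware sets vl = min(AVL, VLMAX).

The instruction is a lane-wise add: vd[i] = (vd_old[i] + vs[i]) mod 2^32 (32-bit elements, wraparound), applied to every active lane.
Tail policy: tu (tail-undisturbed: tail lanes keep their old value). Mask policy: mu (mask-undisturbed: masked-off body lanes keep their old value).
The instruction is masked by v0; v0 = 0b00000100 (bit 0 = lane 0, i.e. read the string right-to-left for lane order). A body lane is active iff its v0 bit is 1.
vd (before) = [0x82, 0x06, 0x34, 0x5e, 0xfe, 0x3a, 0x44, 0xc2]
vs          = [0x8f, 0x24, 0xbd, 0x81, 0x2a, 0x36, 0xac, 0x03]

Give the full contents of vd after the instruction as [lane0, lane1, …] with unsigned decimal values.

VLMAX = VLEN×LMUL/SEW = 256×1/32 = 8
vl ← min(7, 8) = 7
[0] mask-off/keep = 0x82
[1] mask-off/keep = 0x06
[2] add(0x34,0xbd) = 0xf1
[3] mask-off/keep = 0x5e
[4] mask-off/keep = 0xfe
[5] mask-off/keep = 0x3a
[6] mask-off/keep = 0x44
[7] tail/keep = 0xc2

vd = [130, 6, 241, 94, 254, 58, 68, 194]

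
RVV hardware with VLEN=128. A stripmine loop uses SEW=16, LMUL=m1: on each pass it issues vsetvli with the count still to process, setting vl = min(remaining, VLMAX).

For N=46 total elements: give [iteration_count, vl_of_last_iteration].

[iterations, last_vl] = [6, 6]

VLMAX = (128 × 1) / 16 = 8 lanes
iterations = ceil(46/8) = 6; final-pass vl = 6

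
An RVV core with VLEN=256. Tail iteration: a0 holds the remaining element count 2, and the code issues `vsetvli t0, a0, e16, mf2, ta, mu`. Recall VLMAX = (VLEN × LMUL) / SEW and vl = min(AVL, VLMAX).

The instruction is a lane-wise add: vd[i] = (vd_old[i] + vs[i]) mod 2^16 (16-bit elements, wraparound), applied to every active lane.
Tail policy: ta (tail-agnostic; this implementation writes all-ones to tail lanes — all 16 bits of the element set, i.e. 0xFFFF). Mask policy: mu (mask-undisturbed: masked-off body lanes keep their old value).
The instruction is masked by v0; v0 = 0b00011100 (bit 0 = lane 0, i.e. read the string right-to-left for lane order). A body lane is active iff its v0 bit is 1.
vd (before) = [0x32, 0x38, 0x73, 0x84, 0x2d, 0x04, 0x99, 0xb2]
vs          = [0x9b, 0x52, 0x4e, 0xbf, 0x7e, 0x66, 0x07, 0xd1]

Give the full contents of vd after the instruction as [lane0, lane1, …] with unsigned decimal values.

vd = [50, 56, 65535, 65535, 65535, 65535, 65535, 65535]

VLMAX = (256 × 1/2) / 16 = 8 lanes
AVL=2 ≤ VLMAX=8, so vl = 2
  i=0: mask-off/keep → 50
  i=1: mask-off/keep → 56
  i=2: tail/ones → 65535
  i=3: tail/ones → 65535
  i=4: tail/ones → 65535
  i=5: tail/ones → 65535
  i=6: tail/ones → 65535
  i=7: tail/ones → 65535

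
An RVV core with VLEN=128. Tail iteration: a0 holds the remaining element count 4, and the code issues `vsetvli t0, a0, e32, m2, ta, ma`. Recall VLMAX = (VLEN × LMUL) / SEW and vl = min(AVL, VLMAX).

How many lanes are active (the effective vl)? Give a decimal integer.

VLMAX = (128 × 2) / 32 = 8 lanes
AVL=4 ≤ VLMAX=8, so vl = 4

vl = 4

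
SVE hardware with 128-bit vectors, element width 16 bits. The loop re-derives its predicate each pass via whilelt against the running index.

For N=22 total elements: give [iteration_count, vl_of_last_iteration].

[iterations, last_vl] = [3, 6]

lane count: 128 div 16 = 8
iterations = ceil(22/8) = 3; final-pass vl = 6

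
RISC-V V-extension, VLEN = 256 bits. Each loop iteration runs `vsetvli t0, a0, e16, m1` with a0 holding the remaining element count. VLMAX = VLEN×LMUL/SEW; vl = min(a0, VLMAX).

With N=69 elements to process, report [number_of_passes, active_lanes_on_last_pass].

[iterations, last_vl] = [5, 5]

VLMAX = (256 × 1) / 16 = 16 lanes
N=69: ⌈69/16⌉ = 5 iters; last vl = 69 − 4×16 = 5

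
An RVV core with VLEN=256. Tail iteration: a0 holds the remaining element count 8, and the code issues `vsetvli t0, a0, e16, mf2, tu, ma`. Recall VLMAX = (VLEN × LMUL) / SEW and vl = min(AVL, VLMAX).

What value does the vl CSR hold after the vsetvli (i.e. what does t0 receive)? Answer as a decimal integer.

vl = 8

VLMAX = VLEN×LMUL/SEW = 256×1/2/16 = 8
vl = min(AVL, VLMAX) = min(8, 8) = 8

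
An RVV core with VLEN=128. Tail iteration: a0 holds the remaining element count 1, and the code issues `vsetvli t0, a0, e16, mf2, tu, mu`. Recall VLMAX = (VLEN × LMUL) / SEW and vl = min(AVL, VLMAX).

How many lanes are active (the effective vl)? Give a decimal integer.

vl = 1

VLMAX = (128 × 1/2) / 16 = 4 lanes
vl ← min(1, 4) = 1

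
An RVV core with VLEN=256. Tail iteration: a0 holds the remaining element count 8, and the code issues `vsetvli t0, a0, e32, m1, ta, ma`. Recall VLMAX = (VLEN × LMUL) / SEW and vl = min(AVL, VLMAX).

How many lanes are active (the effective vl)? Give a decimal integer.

vl = 8

lanes per group: 256·1/32 = 8
vl = min(AVL, VLMAX) = min(8, 8) = 8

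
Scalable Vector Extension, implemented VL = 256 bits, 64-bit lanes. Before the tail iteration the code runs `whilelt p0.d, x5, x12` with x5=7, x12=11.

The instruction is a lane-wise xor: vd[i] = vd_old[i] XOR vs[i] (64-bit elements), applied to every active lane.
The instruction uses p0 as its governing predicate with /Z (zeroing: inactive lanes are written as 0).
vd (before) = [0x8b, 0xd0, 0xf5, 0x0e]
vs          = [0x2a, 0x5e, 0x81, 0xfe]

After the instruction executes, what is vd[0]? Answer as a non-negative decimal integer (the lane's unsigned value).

vd[0] = 161

lane count: 256 div 64 = 4
whilelt: lane j active iff 7+j < 11 → j < 4 → 4 active
[0] xor(0x8b,0x2a) = 0xa1
[1] xor(0xd0,0x5e) = 0x8e
[2] xor(0xf5,0x81) = 0x74
[3] xor(0x0e,0xfe) = 0xf0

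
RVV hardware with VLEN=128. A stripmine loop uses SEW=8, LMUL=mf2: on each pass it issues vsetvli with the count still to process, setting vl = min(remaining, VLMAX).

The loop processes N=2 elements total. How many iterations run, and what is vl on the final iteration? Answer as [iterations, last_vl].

lanes per group: 128·1/2/8 = 8
iterations = ceil(2/8) = 1; final-pass vl = 2

[iterations, last_vl] = [1, 2]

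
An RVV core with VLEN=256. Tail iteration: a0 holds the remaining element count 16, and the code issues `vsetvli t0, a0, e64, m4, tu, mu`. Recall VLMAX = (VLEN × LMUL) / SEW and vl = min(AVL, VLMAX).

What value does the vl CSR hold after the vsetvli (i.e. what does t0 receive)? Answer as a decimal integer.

vl = 16

VLMAX = VLEN×LMUL/SEW = 256×4/64 = 16
AVL=16 ≤ VLMAX=16, so vl = 16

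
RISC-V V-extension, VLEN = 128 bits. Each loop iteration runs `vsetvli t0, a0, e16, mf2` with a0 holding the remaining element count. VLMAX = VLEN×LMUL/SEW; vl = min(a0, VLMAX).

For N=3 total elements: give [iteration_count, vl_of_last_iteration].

lanes per group: 128·1/2/16 = 4
3 elements at 4/iter → 1 passes, remainder 3 on the last

[iterations, last_vl] = [1, 3]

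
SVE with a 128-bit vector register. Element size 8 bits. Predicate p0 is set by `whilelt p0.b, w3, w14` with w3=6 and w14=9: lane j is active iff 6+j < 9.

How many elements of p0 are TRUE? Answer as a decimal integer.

vl = 3

register lanes = 128/8 = 16
whilelt: lane j active iff 6+j < 9 → j < 3 → 3 active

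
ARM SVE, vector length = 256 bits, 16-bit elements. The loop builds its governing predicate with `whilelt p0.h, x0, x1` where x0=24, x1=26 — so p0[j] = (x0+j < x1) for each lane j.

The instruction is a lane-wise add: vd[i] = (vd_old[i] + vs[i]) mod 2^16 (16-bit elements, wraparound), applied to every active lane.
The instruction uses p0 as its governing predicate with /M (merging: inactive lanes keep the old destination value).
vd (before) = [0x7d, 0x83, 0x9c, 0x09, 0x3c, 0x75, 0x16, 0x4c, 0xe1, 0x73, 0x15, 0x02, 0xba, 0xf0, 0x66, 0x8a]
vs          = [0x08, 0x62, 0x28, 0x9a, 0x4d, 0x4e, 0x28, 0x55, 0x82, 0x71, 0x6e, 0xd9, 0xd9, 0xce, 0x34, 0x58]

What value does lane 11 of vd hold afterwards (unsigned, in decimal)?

256-bit reg / 16-bit elem → 16 lanes
active while 24+j < 26, i.e. j ∈ [0,2) capped at 16 ⇒ 2
  i=0: add(0x7d,0x08) → 133
  i=1: add(0x83,0x62) → 229
  i=2: tail/keep → 156
  i=3: tail/keep → 9
  i=4: tail/keep → 60
  i=5: tail/keep → 117
  i=6: tail/keep → 22
  i=7: tail/keep → 76
  i=8: tail/keep → 225
  i=9: tail/keep → 115
  i=10: tail/keep → 21
  i=11: tail/keep → 2
  i=12: tail/keep → 186
  i=13: tail/keep → 240
  i=14: tail/keep → 102
  i=15: tail/keep → 138

vd[11] = 2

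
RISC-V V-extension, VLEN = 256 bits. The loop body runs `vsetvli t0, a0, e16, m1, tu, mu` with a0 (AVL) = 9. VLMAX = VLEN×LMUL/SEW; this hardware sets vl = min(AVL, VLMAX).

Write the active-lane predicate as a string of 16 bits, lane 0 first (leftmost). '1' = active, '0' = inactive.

lanes per group: 256·1/16 = 16
vl ← min(9, 16) = 9
bits (lane 0 leftmost): 1111111110000000

predicate = 1111111110000000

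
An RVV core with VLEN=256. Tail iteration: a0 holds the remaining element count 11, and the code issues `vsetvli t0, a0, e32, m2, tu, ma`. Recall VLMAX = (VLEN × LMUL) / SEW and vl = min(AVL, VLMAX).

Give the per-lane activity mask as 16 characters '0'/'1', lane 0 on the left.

predicate = 1111111111100000

lanes per group: 256·2/32 = 16
vl = min(AVL, VLMAX) = min(11, 16) = 11
bits (lane 0 leftmost): 1111111111100000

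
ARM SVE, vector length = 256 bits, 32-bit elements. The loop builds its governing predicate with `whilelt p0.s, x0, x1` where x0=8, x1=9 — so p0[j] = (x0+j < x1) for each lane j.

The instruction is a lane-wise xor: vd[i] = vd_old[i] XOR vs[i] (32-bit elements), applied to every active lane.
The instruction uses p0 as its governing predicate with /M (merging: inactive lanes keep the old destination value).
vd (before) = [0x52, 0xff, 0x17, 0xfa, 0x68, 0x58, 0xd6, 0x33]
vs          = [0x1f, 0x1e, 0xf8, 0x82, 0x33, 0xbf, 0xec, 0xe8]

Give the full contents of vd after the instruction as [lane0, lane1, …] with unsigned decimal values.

vd = [77, 255, 23, 250, 104, 88, 214, 51]

256-bit reg / 32-bit elem → 8 lanes
p0[j] = (8+j < 9); true for j=0..0 → 1 lanes set
[0] xor(0x52,0x1f) = 0x4d
[1] tail/keep = 0xff
[2] tail/keep = 0x17
[3] tail/keep = 0xfa
[4] tail/keep = 0x68
[5] tail/keep = 0x58
[6] tail/keep = 0xd6
[7] tail/keep = 0x33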